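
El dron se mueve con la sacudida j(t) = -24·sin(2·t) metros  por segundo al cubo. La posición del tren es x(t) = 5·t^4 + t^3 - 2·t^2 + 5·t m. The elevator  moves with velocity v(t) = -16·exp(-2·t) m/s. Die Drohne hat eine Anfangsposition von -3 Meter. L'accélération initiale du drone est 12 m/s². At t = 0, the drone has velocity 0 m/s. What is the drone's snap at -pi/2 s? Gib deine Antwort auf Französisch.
Nous devons dériver notre équation du jerk j(t) = -24·sin(2·t) 1 fois. En dérivant le jerk, nous obtenons le snap: s(t) = -48·cos(2·t). Nous avons le snap s(t) = -48·cos(2·t). En substituant t = -pi/2: s(-pi/2) = 48.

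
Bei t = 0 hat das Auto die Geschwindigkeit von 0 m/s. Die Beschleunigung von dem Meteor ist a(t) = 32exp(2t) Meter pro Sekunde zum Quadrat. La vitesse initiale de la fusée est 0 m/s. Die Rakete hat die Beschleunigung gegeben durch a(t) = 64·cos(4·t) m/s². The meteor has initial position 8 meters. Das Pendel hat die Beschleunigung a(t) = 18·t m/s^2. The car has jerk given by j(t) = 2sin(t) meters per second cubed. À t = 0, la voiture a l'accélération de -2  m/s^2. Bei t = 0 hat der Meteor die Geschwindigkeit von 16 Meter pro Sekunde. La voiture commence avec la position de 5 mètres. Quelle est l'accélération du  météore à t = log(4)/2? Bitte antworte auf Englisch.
Using a(t) = 32·exp(2·t) and substituting t = log(4)/2, we find a = 128.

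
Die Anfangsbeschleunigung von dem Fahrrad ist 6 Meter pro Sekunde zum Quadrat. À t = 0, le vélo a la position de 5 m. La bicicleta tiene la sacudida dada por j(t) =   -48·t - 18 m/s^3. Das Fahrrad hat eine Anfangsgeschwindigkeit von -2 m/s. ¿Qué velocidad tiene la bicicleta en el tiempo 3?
Partiendo de la sacudida j(t) = -48·t - 18, tomamos 2 antiderivadas. La antiderivada de la sacudida es la aceleración. Usando a(0) = 6, obtenemos a(t) = -24·t^2 - 18·t + 6. Integrando la aceleración y usando la condición inicial v(0) = -2, obtenemos v(t) = -8·t^3 - 9·t^2 + 6·t - 2. Usando v(t) = -8·t^3 - 9·t^2 + 6·t - 2 y sustituyendo t = 3, encontramos v = -281.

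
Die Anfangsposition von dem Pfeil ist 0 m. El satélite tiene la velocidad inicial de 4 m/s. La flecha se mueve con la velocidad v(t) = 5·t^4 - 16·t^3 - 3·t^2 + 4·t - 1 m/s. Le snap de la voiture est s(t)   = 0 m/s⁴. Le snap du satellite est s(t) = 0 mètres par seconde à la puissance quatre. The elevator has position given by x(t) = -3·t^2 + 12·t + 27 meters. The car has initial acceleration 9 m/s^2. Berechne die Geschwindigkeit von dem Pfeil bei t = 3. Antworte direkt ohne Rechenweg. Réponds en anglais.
v(3) = -43.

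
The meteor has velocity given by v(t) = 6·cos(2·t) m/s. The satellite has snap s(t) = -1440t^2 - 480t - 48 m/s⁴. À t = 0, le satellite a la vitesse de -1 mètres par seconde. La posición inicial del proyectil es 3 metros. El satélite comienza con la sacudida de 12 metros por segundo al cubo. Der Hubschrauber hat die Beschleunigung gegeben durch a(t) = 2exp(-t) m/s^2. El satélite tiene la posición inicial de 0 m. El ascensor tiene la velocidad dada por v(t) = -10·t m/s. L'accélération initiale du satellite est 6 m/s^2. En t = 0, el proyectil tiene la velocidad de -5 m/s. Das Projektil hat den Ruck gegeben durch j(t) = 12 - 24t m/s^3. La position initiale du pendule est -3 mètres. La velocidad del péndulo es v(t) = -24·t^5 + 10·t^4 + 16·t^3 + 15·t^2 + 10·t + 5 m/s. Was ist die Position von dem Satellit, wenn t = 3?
Um dies zu lösen, müssen wir 4 Integrale unserer Gleichung für den Snap s(t) = -1440·t^2 - 480·t - 48 finden. Das Integral von dem Snap ist der Ruck. Mit j(0) = 12 erhalten wir j(t) = -480·t^3 - 240·t^2 - 48·t + 12. Durch Integration von dem Ruck und Verwendung der Anfangsbedingung a(0) = 6, erhalten wir a(t) = -120·t^4 - 80·t^3 - 24·t^2 + 12·t + 6. Das Integral von der Beschleunigung, mit v(0) = -1, ergibt die Geschwindigkeit: v(t) = -24·t^5 - 20·t^4 - 8·t^3 + 6·t^2 + 6·t - 1. Durch Integration von der Geschwindigkeit und Verwendung der Anfangsbedingung x(0) = 0, erhalten wir x(t) = -4·t^6 - 4·t^5 - 2·t^4 + 2·t^3 + 3·t^2 - t. Aus der Gleichung für die Position x(t) = -4·t^6 - 4·t^5 - 2·t^4 + 2·t^3 + 3·t^2 - t, setzen wir t = 3 ein und erhalten x = -3972.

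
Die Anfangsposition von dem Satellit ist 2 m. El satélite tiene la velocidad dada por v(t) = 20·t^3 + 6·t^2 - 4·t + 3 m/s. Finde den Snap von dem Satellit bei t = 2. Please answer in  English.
Starting from velocity v(t) = 20·t^3 + 6·t^2 - 4·t + 3, we take 3 derivatives. Differentiating velocity, we get acceleration: a(t) = 60·t^2 + 12·t - 4. Taking d/dt of a(t), we find j(t) = 120·t + 12. Taking d/dt of j(t), we find s(t) = 120. From the given snap equation s(t) = 120, we substitute t = 2 to get s = 120.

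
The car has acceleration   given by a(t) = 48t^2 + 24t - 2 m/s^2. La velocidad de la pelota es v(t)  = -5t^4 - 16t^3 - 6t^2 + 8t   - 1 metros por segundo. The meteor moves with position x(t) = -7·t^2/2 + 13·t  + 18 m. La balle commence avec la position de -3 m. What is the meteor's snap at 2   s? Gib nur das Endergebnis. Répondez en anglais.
s(2) = 0.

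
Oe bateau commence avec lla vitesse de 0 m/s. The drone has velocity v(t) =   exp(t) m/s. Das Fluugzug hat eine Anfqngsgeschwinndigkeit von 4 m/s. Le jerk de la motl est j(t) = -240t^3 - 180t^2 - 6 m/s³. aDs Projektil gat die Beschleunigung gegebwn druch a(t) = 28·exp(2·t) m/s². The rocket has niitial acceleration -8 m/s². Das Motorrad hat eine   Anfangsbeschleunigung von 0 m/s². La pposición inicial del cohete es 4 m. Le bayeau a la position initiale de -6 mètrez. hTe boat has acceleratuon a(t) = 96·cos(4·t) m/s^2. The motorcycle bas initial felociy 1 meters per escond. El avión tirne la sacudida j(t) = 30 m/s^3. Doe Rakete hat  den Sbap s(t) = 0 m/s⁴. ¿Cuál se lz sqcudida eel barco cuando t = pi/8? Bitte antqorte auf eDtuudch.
Um dies zu lösen, müssen wir 1 Ableitung unserer Gleichung für die Beschleunigung a(t) = 96·cos(4·t) nehmen. Durch Ableiten von der Beschleunigung erhalten wir den Ruck: j(t) = -384·sin(4·t). Aus der Gleichung für den Ruck j(t) = -384·sin(4·t), setzen wir t = pi/8 ein und erhalten j = -384.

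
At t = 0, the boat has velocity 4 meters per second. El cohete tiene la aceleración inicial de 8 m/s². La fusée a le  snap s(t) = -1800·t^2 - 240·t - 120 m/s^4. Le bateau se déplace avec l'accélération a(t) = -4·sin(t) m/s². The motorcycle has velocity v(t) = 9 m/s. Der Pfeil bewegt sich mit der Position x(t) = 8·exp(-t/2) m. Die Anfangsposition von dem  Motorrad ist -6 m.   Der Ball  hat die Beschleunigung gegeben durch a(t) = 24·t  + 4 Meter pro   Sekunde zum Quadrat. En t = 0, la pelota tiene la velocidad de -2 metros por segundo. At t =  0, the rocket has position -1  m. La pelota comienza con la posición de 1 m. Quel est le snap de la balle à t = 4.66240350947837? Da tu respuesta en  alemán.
Ausgehend von der Beschleunigung a(t) = 24·t + 4, nehmen wir 2 Ableitungen. Durch Ableiten von der Beschleunigung erhalten wir den Ruck: j(t) = 24. Mit d/dt von j(t) finden wir s(t) = 0. Aus der Gleichung für den Snap s(t) = 0, setzen wir t = 4.66240350947837 ein und erhalten s = 0.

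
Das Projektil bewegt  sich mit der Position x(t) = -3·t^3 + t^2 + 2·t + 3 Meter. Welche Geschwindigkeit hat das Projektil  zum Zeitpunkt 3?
Um dies zu lösen, müssen wir 1 Ableitung unserer Gleichung für die Position x(t) = -3·t^3 + t^2 + 2·t + 3 nehmen. Mit d/dt von x(t) finden wir v(t) = -9·t^2 + 2·t + 2. Mit v(t) = -9·t^2 + 2·t + 2 und Einsetzen von t = 3, finden wir v = -73.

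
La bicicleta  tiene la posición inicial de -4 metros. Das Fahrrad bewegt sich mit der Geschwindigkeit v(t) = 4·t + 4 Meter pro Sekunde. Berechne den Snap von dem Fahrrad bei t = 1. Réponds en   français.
En partant de la vitesse v(t) = 4·t + 4, nous prenons 3 dérivées. En dérivant la vitesse, nous obtenons l'accélération: a(t) = 4. En dérivant l'accélération, nous obtenons le jerk: j(t) = 0. En prenant d/dt de j(t), nous trouvons s(t) = 0. En utilisant s(t) = 0 et en substituant t = 1, nous trouvons s = 0.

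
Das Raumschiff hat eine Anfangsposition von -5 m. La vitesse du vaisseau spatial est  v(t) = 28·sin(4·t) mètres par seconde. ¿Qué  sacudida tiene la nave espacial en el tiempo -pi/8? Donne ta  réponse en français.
Nous devons dériver notre équation de la vitesse v(t) = 28·sin(4·t) 2 fois. En dérivant la vitesse, nous obtenons l'accélération: a(t) = 112·cos(4·t). La dérivée de l'accélération donne le jerk: j(t) = -448·sin(4·t). Nous avons le jerk j(t) = -448·sin(4·t). En substituant t = -pi/8: j(-pi/8) = 448.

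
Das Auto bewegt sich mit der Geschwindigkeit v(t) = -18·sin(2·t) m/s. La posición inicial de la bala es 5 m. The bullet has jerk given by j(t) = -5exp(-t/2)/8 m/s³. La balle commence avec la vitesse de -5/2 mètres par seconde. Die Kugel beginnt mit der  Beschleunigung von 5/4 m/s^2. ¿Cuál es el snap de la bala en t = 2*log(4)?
Partiendo de la sacudida j(t) = -5·exp(-t/2)/8, tomamos 1 derivada. Derivando la sacudida, obtenemos el snap: s(t) = 5·exp(-t/2)/16. De la ecuación del snap s(t) = 5·exp(-t/2)/16, sustituimos t = 2*log(4) para obtener s = 5/64.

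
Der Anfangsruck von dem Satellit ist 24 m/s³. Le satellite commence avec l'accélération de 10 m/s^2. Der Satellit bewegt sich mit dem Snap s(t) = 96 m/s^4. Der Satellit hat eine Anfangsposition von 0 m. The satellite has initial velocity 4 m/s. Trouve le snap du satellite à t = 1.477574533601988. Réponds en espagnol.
Usando s(t) = 96 y sustituyendo t = 1.477574533601988, encontramos s = 96.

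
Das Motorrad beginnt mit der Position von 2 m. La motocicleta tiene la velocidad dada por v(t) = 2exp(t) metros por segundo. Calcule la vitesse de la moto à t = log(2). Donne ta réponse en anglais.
Using v(t) = 2·exp(t) and substituting t = log(2), we find v = 4.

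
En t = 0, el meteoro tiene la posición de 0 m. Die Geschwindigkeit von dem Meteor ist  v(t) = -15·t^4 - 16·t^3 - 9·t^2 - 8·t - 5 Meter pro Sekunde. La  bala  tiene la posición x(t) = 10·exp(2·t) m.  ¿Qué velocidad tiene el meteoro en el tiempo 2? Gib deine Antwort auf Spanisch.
Usando v(t) = -15·t^4 - 16·t^3 - 9·t^2 - 8·t - 5 y sustituyendo t = 2, encontramos v = -425.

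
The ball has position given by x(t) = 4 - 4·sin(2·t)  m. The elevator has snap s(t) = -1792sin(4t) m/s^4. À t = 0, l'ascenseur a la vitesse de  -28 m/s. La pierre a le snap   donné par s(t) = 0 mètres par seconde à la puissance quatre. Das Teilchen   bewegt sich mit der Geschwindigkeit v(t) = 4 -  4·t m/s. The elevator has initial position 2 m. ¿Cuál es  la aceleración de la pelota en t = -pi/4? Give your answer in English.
To solve this, we need to take 2 derivatives of our position equation x(t) = 4 - 4·sin(2·t). Differentiating position, we get velocity: v(t) = -8·cos(2·t). The derivative of velocity gives acceleration: a(t) = 16·sin(2·t). Using a(t) = 16·sin(2·t) and substituting t = -pi/4, we find a = -16.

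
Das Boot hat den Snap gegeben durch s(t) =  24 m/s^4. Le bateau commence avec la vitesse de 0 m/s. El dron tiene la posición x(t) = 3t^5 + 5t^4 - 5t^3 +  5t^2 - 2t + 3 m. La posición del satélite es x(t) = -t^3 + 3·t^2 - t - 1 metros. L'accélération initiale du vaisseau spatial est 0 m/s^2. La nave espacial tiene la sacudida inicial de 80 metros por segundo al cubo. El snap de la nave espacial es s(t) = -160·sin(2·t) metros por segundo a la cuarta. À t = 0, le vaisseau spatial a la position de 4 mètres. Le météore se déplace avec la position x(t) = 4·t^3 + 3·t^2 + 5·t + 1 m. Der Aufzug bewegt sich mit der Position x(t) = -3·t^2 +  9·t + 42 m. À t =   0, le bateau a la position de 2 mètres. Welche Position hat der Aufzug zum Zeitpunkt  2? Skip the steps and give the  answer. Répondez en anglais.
x(2) = 48.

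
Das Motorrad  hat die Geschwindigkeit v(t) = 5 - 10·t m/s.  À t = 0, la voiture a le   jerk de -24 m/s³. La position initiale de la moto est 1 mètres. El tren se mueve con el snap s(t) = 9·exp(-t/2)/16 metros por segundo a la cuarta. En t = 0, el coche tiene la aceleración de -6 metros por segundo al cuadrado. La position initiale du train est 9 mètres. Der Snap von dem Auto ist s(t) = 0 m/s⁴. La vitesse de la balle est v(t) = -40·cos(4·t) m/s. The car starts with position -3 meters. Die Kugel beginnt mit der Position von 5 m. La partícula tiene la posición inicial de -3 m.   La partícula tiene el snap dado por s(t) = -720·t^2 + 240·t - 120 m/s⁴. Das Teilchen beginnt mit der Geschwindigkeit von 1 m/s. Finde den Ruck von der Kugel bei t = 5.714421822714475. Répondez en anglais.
We must differentiate our velocity equation v(t) = -40·cos(4·t) 2 times. The derivative of velocity gives acceleration: a(t) = 160·sin(4·t). Taking d/dt of a(t), we find j(t) = 640·cos(4·t). From the given jerk equation j(t) = 640·cos(4·t), we substitute t = 5.714421822714475 to get j = -414.379672972839.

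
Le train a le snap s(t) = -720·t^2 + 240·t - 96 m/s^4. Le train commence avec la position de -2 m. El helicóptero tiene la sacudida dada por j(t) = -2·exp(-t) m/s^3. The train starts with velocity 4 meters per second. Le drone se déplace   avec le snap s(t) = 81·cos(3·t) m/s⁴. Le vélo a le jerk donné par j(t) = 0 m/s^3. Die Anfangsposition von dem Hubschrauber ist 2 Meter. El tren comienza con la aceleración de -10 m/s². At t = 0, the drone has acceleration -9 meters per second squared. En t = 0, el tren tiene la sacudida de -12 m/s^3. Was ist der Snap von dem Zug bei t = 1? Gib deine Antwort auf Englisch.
From the given snap equation s(t) = -720·t^2 + 240·t - 96, we substitute t = 1 to get s = -576.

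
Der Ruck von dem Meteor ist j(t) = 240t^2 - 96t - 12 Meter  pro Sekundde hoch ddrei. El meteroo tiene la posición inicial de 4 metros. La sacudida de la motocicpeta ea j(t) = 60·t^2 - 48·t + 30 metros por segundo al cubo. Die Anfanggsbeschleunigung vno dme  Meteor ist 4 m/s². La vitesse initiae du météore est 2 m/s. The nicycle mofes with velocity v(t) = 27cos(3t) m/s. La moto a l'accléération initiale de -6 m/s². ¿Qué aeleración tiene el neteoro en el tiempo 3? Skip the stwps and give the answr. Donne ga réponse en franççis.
a(3) = 1696.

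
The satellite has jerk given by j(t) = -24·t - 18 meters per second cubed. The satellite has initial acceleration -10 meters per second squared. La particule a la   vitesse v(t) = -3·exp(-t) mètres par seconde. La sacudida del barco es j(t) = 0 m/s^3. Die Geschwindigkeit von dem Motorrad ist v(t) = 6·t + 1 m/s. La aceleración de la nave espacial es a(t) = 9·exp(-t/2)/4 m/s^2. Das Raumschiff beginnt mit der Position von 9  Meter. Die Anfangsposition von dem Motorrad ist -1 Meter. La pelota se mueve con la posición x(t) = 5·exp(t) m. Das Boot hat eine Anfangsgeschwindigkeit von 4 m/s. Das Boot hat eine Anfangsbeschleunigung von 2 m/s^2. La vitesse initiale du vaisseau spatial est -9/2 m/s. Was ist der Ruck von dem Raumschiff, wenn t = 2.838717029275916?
Um dies zu lösen, müssen wir 1 Ableitung unserer Gleichung für die Beschleunigung a(t) = 9·exp(-t/2)/4 nehmen. Durch Ableiten von der Beschleunigung erhalten wir den Ruck: j(t) = -9·exp(-t/2)/8. Mit j(t) = -9·exp(-t/2)/8 und Einsetzen von t = 2.838717029275916, finden wir j = -0.272102762974939.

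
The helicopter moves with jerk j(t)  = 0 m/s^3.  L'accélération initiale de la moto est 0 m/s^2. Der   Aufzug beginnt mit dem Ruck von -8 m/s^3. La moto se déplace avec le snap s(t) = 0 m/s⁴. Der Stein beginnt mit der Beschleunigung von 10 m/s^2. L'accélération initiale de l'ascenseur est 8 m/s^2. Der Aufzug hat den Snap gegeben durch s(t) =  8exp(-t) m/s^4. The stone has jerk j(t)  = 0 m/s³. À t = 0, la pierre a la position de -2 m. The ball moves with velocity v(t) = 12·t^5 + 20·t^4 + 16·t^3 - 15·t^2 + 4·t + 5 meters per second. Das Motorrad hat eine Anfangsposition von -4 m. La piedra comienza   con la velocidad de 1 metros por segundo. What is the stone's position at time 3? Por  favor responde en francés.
En partant du jerk j(t) = 0, nous prenons 3 primitives. L'intégrale du jerk est l'accélération. En utilisant a(0) = 10, nous obtenons a(t) = 10. La primitive de l'accélération est la vitesse. En utilisant v(0) = 1, nous obtenons v(t) = 10·t + 1. En intégrant la vitesse et en utilisant la condition initiale x(0) = -2, nous obtenons x(t) = 5·t^2 + t - 2. Nous avons la position x(t) = 5·t^2 + t - 2. En substituant t = 3: x(3) = 46.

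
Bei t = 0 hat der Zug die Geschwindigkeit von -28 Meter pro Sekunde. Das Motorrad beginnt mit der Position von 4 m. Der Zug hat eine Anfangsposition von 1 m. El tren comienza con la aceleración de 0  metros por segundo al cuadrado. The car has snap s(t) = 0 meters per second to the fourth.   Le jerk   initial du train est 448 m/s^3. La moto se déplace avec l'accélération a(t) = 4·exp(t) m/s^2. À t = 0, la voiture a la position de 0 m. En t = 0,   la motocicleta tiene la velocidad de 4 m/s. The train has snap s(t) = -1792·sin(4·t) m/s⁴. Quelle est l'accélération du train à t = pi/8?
En partant du snap s(t) = -1792·sin(4·t), nous prenons 2 intégrales. En intégrant le snap et en utilisant la condition initiale j(0) = 448, nous obtenons j(t) = 448·cos(4·t). En intégrant le jerk et en utilisant la condition initiale a(0) = 0, nous obtenons a(t) = 112·sin(4·t). De l'équation de l'accélération a(t) = 112·sin(4·t), nous substituons t = pi/8 pour obtenir a = 112.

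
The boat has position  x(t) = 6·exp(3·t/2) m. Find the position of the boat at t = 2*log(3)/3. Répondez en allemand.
Mit x(t) = 6·exp(3·t/2) und Einsetzen von t = 2*log(3)/3, finden wir x = 18.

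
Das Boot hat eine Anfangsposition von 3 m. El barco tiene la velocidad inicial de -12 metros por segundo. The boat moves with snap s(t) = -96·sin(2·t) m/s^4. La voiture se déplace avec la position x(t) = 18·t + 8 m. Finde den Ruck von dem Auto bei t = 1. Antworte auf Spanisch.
Para resolver esto, necesitamos tomar 3 derivadas de nuestra ecuación de la posición x(t) = 18·t + 8. Tomando d/dt de x(t), encontramos v(t) = 18. Tomando d/dt de v(t), encontramos a(t) = 0. Derivando la aceleración, obtenemos la sacudida: j(t) = 0. Usando j(t) = 0 y sustituyendo t = 1, encontramos j = 0.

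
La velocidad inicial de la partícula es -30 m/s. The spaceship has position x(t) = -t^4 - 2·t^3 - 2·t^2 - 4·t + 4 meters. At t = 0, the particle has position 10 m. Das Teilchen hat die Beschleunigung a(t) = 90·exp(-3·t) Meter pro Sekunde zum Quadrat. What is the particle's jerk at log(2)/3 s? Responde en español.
Partiendo de la aceleración a(t) = 90·exp(-3·t), tomamos 1 derivada. La derivada de la aceleración da la sacudida: j(t) = -270·exp(-3·t). Tenemos la sacudida j(t) = -270·exp(-3·t). Sustituyendo t = log(2)/3: j(log(2)/3) = -135.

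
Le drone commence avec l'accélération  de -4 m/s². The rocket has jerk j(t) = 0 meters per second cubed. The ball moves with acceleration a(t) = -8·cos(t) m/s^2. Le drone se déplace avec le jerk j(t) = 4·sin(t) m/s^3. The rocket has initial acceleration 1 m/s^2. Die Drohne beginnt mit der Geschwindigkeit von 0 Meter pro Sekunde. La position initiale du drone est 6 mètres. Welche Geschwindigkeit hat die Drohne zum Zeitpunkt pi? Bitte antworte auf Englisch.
Starting from jerk j(t) = 4·sin(t), we take 2 antiderivatives. Integrating jerk and using the initial condition a(0) = -4, we get a(t) = -4·cos(t). The antiderivative of acceleration, with v(0) = 0, gives velocity: v(t) = -4·sin(t). From the given velocity equation v(t) = -4·sin(t), we substitute t = pi to get v = 0.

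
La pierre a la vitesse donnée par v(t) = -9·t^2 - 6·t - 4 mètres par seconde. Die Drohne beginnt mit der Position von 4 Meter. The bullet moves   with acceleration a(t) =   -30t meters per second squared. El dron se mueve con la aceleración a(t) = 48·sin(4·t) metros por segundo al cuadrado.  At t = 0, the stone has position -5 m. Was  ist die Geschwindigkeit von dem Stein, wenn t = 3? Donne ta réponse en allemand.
Aus der Gleichung für die Geschwindigkeit v(t) = -9·t^2 - 6·t - 4, setzen wir t = 3 ein und erhalten v = -103.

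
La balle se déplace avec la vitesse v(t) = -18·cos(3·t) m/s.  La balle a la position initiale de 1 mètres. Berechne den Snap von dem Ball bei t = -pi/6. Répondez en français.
Pour résoudre ceci, nous devons prendre 3 dérivées de notre équation de la vitesse v(t) = -18·cos(3·t). En dérivant la vitesse, nous obtenons l'accélération: a(t) = 54·sin(3·t). En dérivant l'accélération, nous obtenons le jerk: j(t) = 162·cos(3·t). En prenant d/dt de j(t), nous trouvons s(t) = -486·sin(3·t). Nous avons le snap s(t) = -486·sin(3·t). En substituant t = -pi/6: s(-pi/6) = 486.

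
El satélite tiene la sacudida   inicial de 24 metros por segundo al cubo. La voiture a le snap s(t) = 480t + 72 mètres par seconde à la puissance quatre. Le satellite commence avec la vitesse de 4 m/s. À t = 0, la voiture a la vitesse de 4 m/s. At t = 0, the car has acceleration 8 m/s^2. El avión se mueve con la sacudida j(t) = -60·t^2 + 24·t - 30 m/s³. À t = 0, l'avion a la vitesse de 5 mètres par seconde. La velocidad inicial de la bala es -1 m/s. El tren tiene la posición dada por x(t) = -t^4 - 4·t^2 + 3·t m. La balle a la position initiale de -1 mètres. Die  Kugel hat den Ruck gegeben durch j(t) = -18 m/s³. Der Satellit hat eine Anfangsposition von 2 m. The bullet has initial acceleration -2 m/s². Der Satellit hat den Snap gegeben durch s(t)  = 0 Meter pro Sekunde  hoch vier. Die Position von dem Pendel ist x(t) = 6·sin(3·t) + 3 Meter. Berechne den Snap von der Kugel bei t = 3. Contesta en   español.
Para resolver esto, necesitamos tomar 1 derivada de nuestra ecuación de la sacudida j(t) = -18. Derivando la sacudida, obtenemos el snap: s(t) = 0. Usando s(t) = 0 y sustituyendo t = 3, encontramos s = 0.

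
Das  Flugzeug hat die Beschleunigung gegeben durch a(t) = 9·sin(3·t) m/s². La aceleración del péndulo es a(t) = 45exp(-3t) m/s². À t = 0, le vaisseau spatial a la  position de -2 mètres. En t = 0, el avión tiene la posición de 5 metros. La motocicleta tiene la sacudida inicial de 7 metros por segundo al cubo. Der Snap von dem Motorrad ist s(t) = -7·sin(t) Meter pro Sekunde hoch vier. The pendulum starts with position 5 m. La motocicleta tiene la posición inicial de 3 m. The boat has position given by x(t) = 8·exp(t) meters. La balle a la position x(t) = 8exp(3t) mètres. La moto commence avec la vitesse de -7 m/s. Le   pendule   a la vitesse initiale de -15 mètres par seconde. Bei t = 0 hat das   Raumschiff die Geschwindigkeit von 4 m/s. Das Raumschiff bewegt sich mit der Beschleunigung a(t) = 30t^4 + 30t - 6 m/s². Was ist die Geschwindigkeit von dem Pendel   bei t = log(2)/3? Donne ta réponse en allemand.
Ausgehend von der Beschleunigung a(t) = 45·exp(-3·t), nehmen wir 1 Stammfunktion. Die Stammfunktion von der Beschleunigung ist die Geschwindigkeit. Mit v(0) = -15 erhalten wir v(t) = -15·exp(-3·t). Mit v(t) = -15·exp(-3·t) und Einsetzen von t = log(2)/3, finden wir v = -15/2.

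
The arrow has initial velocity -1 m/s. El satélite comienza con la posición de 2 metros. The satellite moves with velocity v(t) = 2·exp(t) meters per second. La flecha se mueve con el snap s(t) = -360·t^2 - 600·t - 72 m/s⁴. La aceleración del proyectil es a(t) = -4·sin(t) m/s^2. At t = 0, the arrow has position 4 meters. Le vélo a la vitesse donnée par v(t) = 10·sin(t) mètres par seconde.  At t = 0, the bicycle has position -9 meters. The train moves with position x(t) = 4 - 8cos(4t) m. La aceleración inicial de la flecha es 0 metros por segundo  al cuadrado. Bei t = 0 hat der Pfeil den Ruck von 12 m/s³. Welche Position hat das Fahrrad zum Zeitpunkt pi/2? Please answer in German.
Ausgehend von der Geschwindigkeit v(t) = 10·sin(t), nehmen wir 1 Stammfunktion. Mit ∫v(t)dt und Anwendung von x(0) = -9, finden wir x(t) = 1 - 10·cos(t). Mit x(t) = 1 - 10·cos(t) und Einsetzen von t = pi/2, finden wir x = 1.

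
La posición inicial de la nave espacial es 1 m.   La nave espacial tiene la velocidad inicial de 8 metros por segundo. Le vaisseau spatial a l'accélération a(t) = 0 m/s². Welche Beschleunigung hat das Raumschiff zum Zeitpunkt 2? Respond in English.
We have acceleration a(t) = 0. Substituting t = 2: a(2) = 0.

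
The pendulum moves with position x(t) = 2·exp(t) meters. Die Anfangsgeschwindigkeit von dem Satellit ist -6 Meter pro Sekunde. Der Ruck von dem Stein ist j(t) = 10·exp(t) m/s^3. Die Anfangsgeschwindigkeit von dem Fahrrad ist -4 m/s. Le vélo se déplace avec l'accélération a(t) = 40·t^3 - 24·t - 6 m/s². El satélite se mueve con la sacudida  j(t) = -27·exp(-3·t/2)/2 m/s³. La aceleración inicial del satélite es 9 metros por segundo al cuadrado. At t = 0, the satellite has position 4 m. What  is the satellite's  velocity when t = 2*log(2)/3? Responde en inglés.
We need to integrate our jerk equation j(t) = -27·exp(-3·t/2)/2 2 times. The antiderivative of jerk, with a(0) = 9, gives acceleration: a(t) = 9·exp(-3·t/2). The antiderivative of acceleration is velocity. Using v(0) = -6, we get v(t) = -6·exp(-3·t/2). We have velocity v(t) = -6·exp(-3·t/2). Substituting t = 2*log(2)/3: v(2*log(2)/3) = -3.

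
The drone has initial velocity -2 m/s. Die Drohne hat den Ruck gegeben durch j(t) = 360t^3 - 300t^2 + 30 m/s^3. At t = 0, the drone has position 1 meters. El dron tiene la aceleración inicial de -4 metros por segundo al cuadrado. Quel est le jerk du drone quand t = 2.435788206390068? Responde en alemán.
Aus der Gleichung für den Ruck j(t) = 360·t^3 - 300·t^2 + 30, setzen wir t = 2.435788206390068 ein und erhalten j = 3452.68834234945.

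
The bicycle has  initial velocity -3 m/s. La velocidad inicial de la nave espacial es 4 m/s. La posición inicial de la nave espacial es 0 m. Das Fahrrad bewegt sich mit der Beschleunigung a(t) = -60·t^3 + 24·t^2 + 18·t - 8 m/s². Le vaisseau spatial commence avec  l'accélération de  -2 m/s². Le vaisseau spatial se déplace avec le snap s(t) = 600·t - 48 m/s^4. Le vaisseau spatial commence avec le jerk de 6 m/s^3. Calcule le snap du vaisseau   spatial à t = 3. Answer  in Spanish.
De la ecuación del snap s(t) = 600·t - 48, sustituimos t = 3 para obtener s = 1752.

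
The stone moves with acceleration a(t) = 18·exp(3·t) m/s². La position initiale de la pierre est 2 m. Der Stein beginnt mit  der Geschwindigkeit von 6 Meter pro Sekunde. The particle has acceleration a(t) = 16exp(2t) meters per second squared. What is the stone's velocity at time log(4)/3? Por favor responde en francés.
En partant de l'accélération a(t) = 18·exp(3·t), nous prenons 1 intégrale. En intégrant l'accélération et en utilisant la condition initiale v(0) = 6, nous obtenons v(t) = 6·exp(3·t). Nous avons la vitesse v(t) = 6·exp(3·t). En substituant t = log(4)/3: v(log(4)/3) = 24.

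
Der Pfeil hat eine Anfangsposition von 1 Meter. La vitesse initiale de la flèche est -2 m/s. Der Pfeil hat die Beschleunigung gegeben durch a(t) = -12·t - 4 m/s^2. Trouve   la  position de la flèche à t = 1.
En partant de l'accélération a(t) = -12·t - 4, nous prenons 2 intégrales. La primitive de l'accélération est la vitesse. En utilisant v(0) = -2, nous obtenons v(t) = -6·t^2 - 4·t - 2. En prenant ∫v(t)dt et en appliquant x(0) = 1, nous trouvons x(t) = -2·t^3 - 2·t^2 - 2·t + 1. De l'équation de la position x(t) = -2·t^3 - 2·t^2 - 2·t + 1, nous substituons t = 1 pour obtenir x = -5.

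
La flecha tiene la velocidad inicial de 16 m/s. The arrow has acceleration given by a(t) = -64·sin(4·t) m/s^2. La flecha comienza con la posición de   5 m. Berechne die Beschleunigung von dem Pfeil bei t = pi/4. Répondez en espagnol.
De la ecuación de la aceleración a(t) = -64·sin(4·t), sustituimos t = pi/4 para obtener a = 0.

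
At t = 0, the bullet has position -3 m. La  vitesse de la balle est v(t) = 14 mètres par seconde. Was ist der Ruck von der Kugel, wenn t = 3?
Wir müssen unsere Gleichung für die Geschwindigkeit v(t) = 14 2-mal ableiten. Mit d/dt von v(t) finden wir a(t) = 0. Durch Ableiten von der Beschleunigung erhalten wir den Ruck: j(t) = 0. Aus der Gleichung für den Ruck j(t) = 0, setzen wir t = 3 ein und erhalten j = 0.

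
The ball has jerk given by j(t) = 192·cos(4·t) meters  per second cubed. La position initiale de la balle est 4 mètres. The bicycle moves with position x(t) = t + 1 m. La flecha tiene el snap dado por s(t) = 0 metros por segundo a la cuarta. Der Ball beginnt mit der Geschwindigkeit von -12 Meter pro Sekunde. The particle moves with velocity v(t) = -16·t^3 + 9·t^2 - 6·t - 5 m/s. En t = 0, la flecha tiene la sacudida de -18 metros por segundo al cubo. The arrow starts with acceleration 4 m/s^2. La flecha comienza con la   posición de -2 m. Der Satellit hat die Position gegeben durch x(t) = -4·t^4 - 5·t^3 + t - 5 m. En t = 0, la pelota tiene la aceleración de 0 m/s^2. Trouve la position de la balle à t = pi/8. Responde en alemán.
Wir müssen das Integral unserer Gleichung für den Ruck j(t) = 192·cos(4·t) 3-mal finden. Mit ∫j(t)dt und Anwendung von a(0) = 0, finden wir a(t) = 48·sin(4·t). Mit ∫a(t)dt und Anwendung von v(0) = -12, finden wir v(t) = -12·cos(4·t). Das Integral von der Geschwindigkeit ist die Position. Mit x(0) = 4 erhalten wir x(t) = 4 - 3·sin(4·t). Wir haben die Position x(t) = 4 - 3·sin(4·t). Durch Einsetzen von t = pi/8: x(pi/8) = 1.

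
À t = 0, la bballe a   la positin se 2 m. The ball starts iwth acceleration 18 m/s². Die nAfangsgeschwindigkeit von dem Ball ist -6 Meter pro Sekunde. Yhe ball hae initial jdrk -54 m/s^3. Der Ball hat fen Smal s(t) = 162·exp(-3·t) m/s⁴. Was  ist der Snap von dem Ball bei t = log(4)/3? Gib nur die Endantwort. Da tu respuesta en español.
La respuesta es 81/2.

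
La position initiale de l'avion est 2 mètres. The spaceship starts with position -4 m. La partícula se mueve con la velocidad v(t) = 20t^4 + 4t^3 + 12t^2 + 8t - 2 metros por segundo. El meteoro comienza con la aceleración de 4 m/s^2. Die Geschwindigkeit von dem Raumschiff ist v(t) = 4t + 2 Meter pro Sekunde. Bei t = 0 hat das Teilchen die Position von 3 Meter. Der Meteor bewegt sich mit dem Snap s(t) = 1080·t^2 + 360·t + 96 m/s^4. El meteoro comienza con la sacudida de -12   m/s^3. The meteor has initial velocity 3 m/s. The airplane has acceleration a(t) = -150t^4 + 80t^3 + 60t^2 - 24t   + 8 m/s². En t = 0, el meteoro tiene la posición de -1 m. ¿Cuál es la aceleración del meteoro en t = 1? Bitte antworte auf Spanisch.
Debemos encontrar la integral de nuestra ecuación del snap s(t) = 1080·t^2 + 360·t + 96 2 veces. La antiderivada del snap, con j(0) = -12, da la sacudida: j(t) = 360·t^3 + 180·t^2 + 96·t - 12. Tomando ∫j(t)dt y aplicando a(0) = 4, encontramos a(t) = 90·t^4 + 60·t^3 + 48·t^2 - 12·t + 4. Tenemos la aceleración a(t) = 90·t^4 + 60·t^3 + 48·t^2 - 12·t + 4. Sustituyendo t = 1: a(1) = 190.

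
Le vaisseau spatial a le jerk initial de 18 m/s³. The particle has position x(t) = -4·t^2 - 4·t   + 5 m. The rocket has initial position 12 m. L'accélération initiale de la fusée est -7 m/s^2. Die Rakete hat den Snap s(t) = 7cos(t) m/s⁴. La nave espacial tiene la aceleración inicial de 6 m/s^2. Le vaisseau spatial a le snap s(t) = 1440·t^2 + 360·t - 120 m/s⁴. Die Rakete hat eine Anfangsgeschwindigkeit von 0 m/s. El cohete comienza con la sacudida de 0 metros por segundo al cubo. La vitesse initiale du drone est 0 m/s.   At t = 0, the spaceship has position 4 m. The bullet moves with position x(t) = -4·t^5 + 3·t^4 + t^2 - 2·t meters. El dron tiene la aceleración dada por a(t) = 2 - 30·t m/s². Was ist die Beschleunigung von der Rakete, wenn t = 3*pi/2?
Ausgehend von dem Snap s(t) = 7·cos(t), nehmen wir 2 Stammfunktionen. Das Integral von dem Snap ist der Ruck. Mit j(0) = 0 erhalten wir j(t) = 7·sin(t). Mit ∫j(t)dt und Anwendung von a(0) = -7, finden wir a(t) = -7·cos(t). Aus der Gleichung für die Beschleunigung a(t) = -7·cos(t), setzen wir t = 3*pi/2 ein und erhalten a = 0.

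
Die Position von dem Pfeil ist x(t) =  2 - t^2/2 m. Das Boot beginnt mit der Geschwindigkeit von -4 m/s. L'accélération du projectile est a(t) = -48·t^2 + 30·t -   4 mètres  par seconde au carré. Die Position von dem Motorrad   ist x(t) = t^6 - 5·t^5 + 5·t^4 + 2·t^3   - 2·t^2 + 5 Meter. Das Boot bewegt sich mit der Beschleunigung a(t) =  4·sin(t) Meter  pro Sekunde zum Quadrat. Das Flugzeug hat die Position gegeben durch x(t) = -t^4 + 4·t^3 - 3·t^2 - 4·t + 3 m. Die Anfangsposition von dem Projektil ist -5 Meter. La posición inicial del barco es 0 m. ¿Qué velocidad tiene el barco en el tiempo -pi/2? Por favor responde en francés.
Nous devons trouver la primitive de notre équation de l'accélération a(t) = 4·sin(t) 1 fois. En intégrant l'accélération et en utilisant la condition initiale v(0) = -4, nous obtenons v(t) = -4·cos(t). Nous avons la vitesse v(t) = -4·cos(t). En substituant t = -pi/2: v(-pi/2) = 0.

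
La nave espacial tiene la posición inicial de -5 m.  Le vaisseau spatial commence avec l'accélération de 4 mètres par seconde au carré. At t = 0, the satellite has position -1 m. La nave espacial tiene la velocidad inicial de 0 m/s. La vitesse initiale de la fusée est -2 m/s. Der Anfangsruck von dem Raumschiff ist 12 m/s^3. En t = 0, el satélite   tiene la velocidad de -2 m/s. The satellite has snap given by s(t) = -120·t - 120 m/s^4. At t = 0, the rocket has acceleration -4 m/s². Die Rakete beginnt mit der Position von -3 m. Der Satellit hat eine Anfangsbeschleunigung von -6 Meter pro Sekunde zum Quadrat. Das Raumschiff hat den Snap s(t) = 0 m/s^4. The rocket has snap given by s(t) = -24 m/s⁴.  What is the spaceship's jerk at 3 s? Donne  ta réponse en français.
En partant du snap s(t) = 0, nous prenons 1 primitive. La primitive du snap, avec j(0) = 12, donne le jerk: j(t) = 12. De l'équation du jerk j(t) = 12, nous substituons t = 3 pour obtenir j = 12.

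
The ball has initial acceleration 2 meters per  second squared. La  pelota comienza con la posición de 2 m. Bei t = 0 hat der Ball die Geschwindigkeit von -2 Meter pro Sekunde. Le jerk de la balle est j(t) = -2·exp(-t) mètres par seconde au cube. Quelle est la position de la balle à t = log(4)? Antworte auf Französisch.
Pour résoudre ceci, nous devons prendre 3 intégrales de notre équation du jerk j(t) = -2·exp(-t). En intégrant le jerk et en utilisant la condition initiale a(0) = 2, nous obtenons a(t) = 2·exp(-t). L'intégrale de l'accélération, avec v(0) = -2, donne la vitesse: v(t) = -2·exp(-t). En prenant ∫v(t)dt et en appliquant x(0) = 2, nous trouvons x(t) = 2·exp(-t). En utilisant x(t) = 2·exp(-t) et en substituant t = log(4), nous trouvons x = 1/2.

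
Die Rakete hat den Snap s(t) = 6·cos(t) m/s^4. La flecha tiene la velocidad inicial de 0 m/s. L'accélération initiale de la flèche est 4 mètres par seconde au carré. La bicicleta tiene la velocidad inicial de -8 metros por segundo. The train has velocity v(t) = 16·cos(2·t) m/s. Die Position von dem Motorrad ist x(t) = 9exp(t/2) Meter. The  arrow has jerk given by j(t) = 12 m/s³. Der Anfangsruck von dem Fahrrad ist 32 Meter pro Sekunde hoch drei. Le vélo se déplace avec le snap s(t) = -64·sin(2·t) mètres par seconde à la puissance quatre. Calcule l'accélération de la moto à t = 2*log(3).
En partant de la position x(t) = 9·exp(t/2), nous prenons 2 dérivées. En prenant d/dt de x(t), nous trouvons v(t) = 9·exp(t/2)/2. En prenant d/dt de v(t), nous trouvons a(t) = 9·exp(t/2)/4. En utilisant a(t) = 9·exp(t/2)/4 et en substituant t = 2*log(3), nous trouvons a = 27/4.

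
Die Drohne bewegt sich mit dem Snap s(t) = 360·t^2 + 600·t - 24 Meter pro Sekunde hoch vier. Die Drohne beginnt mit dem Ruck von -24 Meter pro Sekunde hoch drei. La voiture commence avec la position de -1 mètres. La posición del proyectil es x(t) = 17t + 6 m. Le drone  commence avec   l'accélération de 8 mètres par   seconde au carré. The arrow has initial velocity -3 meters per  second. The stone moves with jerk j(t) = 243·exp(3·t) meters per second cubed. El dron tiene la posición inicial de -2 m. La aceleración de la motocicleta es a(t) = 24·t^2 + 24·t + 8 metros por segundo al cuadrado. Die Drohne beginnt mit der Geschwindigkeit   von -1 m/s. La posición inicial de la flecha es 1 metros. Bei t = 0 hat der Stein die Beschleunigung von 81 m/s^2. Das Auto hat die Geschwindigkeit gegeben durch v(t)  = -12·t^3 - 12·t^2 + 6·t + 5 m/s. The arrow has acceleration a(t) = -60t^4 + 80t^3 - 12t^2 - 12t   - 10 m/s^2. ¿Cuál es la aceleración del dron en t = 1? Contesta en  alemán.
Ausgehend von dem Snap s(t) = 360·t^2 + 600·t - 24, nehmen wir 2 Stammfunktionen. Mit ∫s(t)dt und Anwendung von j(0) = -24, finden wir j(t) = 120·t^3 + 300·t^2 - 24·t - 24. Das Integral von dem Ruck, mit a(0) = 8, ergibt die Beschleunigung: a(t) = 30·t^4 + 100·t^3 - 12·t^2 - 24·t + 8. Wir haben die Beschleunigung a(t) = 30·t^4 + 100·t^3 - 12·t^2 - 24·t + 8. Durch Einsetzen von t = 1: a(1) = 102.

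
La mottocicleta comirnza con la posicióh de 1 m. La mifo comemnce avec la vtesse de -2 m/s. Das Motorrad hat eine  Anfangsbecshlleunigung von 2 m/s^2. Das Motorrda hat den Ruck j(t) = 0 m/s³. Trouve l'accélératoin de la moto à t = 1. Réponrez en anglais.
Starting from jerk j(t) = 0, we take 1 antiderivative. Finding the antiderivative of j(t) and using a(0) = 2: a(t) = 2. Using a(t) = 2 and substituting t = 1, we find a = 2.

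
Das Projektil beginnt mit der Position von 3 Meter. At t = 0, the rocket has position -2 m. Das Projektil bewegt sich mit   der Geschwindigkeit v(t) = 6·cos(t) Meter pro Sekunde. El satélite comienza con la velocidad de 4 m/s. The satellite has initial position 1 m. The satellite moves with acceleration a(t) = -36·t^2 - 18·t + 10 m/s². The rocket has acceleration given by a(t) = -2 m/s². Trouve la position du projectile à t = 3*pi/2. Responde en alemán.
Um dies zu lösen, müssen wir 1 Integral unserer Gleichung für die Geschwindigkeit v(t) = 6·cos(t) finden. Die Stammfunktion von der Geschwindigkeit, mit x(0) = 3, ergibt die Position: x(t) = 6·sin(t) + 3. Aus der Gleichung für die Position x(t) = 6·sin(t) + 3, setzen wir t = 3*pi/2 ein und erhalten x = -3.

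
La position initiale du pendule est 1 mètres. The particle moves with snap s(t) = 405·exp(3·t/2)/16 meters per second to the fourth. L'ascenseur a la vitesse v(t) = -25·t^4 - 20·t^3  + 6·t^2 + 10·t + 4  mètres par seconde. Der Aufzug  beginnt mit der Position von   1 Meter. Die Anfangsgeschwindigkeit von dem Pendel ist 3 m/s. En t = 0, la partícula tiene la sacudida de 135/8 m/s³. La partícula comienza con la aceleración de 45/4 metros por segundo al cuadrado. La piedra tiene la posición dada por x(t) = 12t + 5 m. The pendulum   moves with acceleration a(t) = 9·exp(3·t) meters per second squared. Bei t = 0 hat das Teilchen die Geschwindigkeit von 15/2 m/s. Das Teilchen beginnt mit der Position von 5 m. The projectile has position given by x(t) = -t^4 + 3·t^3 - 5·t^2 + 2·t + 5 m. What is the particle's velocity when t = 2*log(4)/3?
Starting from snap s(t) = 405·exp(3·t/2)/16, we take 3 integrals. Taking ∫s(t)dt and applying j(0) = 135/8, we find j(t) = 135·exp(3·t/2)/8. The antiderivative of jerk is acceleration. Using a(0) = 45/4, we get a(t) = 45·exp(3·t/2)/4. Taking ∫a(t)dt and applying v(0) = 15/2, we find v(t) = 15·exp(3·t/2)/2. We have velocity v(t) = 15·exp(3·t/2)/2. Substituting t = 2*log(4)/3: v(2*log(4)/3) = 30.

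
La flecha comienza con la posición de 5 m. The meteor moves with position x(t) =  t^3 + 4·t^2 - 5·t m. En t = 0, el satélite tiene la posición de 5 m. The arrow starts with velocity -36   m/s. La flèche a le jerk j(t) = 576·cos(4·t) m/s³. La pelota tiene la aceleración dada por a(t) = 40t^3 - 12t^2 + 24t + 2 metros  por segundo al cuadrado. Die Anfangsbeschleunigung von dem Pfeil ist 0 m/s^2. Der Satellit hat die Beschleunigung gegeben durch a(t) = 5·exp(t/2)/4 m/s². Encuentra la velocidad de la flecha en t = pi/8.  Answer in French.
Nous devons intégrer notre équation du jerk j(t) = 576·cos(4·t) 2 fois. La primitive du jerk est l'accélération. En utilisant a(0) = 0, nous obtenons a(t) = 144·sin(4·t). L'intégrale de l'accélération, avec v(0) = -36, donne la vitesse: v(t) = -36·cos(4·t). En utilisant v(t) = -36·cos(4·t) et en substituant t = pi/8, nous trouvons v = 0.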